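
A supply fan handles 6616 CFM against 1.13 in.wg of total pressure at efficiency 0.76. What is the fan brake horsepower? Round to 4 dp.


BHP = 6616 * 1.13 / (6356 * 0.76) = 1.5477 hp

1.5477 hp


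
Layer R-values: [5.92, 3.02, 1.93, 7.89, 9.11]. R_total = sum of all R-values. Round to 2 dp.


R_total = 5.92 + 3.02 + 1.93 + 7.89 + 9.11 = 27.87

27.87


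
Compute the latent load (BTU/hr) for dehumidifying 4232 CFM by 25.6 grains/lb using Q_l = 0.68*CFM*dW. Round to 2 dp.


Q = 0.68 * 4232 * 25.6 = 73670.66 BTU/hr

73670.66 BTU/hr


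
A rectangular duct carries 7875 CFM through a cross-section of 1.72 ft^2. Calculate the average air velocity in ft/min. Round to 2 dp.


V = 7875 / 1.72 = 4578.49 ft/min

4578.49 ft/min


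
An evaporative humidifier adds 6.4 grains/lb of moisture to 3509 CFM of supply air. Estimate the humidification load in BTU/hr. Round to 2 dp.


Q = 0.68 * 3509 * 6.4 = 15271.17 BTU/hr

15271.17 BTU/hr


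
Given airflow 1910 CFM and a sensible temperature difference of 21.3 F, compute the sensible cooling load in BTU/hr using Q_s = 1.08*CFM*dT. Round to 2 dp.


Q = 1.08 * 1910 * 21.3 = 43937.64 BTU/hr

43937.64 BTU/hr


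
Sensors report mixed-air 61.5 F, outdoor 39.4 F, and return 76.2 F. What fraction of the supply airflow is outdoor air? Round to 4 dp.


frac = (61.5 - 76.2) / (39.4 - 76.2) = 0.3995

0.3995


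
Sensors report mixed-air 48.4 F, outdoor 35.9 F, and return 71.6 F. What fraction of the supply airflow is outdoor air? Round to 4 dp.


frac = (48.4 - 71.6) / (35.9 - 71.6) = 0.6499

0.6499


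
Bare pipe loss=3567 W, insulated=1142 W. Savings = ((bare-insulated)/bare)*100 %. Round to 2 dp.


Savings = ((3567-1142)/3567)*100 = 67.98 %

67.98 %


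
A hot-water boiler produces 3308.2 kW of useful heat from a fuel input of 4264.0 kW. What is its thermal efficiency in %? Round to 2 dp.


eta = (3308.2/4264.0)*100 = 77.58 %

77.58 %


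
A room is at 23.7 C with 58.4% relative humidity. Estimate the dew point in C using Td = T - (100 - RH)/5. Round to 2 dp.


Td = 23.7 - (100-58.4)/5 = 15.38 C

15.38 C


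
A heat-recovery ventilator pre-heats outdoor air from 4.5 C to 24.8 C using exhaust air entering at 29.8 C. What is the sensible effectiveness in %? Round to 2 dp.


eff = (24.8-4.5)/(29.8-4.5)*100 = 80.24 %

80.24 %


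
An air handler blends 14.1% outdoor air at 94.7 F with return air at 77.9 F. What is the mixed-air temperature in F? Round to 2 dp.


T_mix = 77.9 + (14.1/100)*(94.7-77.9) = 80.27 F

80.27 F


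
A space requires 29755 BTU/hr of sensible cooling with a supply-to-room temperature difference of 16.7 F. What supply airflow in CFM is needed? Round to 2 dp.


CFM = 29755 / (1.08 * 16.7) = 1649.76

1649.76 CFM


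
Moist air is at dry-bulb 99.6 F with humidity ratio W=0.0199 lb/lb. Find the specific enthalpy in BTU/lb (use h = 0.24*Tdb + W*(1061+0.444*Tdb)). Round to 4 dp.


h = 0.24*99.6 + 0.0199*(1061+0.444*99.6) = 45.8979 BTU/lb

45.8979 BTU/lb


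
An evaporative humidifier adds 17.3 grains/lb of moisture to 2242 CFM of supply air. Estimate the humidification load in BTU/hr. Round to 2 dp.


Q = 0.68 * 2242 * 17.3 = 26374.89 BTU/hr

26374.89 BTU/hr


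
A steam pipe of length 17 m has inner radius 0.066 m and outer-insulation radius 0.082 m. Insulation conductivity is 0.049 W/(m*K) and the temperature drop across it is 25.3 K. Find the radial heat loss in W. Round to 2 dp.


Q = 2*pi*0.049*17*25.3/ln(0.082/0.066) = 610.04 W

610.04 W


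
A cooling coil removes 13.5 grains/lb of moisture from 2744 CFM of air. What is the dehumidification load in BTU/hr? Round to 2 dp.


Q = 0.68 * 2744 * 13.5 = 25189.92 BTU/hr

25189.92 BTU/hr


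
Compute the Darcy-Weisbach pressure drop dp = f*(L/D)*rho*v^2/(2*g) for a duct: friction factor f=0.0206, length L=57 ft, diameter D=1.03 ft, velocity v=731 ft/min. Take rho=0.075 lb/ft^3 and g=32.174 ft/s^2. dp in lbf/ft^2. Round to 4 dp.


v_fps = 731/60 = 12.1833 ft/s
dp = 0.0206*(57/1.03)*0.075*12.1833^2/(2*32.174) = 0.1972 lbf/ft^2

0.1972 lbf/ft^2


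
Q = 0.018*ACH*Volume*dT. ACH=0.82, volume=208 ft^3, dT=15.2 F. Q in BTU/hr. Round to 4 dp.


Q = 0.018 * 0.82 * 208 * 15.2 = 46.6652 BTU/hr

46.6652 BTU/hr


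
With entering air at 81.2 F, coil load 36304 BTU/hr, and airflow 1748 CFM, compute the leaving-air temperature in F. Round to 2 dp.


dT = 36304/(1.08*1748) = 19.2304
T_leave = 81.2 - 19.2304 = 61.97 F

61.97 F


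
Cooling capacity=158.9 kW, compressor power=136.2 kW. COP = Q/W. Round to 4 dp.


COP = 158.9 / 136.2 = 1.1667

1.1667


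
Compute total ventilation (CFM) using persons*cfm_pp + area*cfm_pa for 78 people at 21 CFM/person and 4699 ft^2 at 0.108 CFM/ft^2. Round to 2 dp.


Total = 78*21 + 4699*0.108 = 2145.49 CFM

2145.49 CFM


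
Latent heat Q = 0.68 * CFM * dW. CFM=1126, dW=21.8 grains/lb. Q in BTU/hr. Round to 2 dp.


Q = 0.68 * 1126 * 21.8 = 16691.82 BTU/hr

16691.82 BTU/hr


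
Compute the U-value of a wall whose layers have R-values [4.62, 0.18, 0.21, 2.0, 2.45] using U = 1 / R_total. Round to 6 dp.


R_total = 4.62 + 0.18 + 0.21 + 2.0 + 2.45 = 9.46
U = 1/9.46 = 0.105708

0.105708


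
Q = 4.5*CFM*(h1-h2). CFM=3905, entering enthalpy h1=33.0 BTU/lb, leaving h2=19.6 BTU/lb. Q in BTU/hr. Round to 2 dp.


Q = 4.5 * 3905 * (33.0 - 19.6) = 235471.50 BTU/hr

235471.50 BTU/hr


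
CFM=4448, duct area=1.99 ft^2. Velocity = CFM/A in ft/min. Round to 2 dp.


V = 4448 / 1.99 = 2235.18 ft/min

2235.18 ft/min


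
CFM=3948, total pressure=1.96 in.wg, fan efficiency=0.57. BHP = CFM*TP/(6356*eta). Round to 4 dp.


BHP = 3948 * 1.96 / (6356 * 0.57) = 2.1359 hp

2.1359 hp


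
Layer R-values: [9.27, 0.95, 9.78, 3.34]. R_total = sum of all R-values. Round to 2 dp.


R_total = 9.27 + 0.95 + 9.78 + 3.34 = 23.34

23.34


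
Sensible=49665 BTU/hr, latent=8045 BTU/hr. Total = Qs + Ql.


Qt = 49665 + 8045 = 57710 BTU/hr

57710 BTU/hr


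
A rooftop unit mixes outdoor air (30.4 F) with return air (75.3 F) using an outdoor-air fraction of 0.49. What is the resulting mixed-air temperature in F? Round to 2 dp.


T_mix = 0.49*30.4 + 0.51*75.3 = 53.30 F

53.30 F


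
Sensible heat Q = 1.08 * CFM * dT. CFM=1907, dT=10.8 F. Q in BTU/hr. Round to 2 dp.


Q = 1.08 * 1907 * 10.8 = 22243.25 BTU/hr

22243.25 BTU/hr


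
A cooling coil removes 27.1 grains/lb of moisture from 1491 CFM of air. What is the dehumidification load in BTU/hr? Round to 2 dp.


Q = 0.68 * 1491 * 27.1 = 27476.15 BTU/hr

27476.15 BTU/hr


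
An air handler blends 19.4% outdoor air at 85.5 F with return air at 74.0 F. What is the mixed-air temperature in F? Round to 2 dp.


T_mix = 74.0 + (19.4/100)*(85.5-74.0) = 76.23 F

76.23 F


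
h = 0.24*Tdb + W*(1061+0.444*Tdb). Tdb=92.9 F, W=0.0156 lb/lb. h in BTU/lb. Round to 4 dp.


h = 0.24*92.9 + 0.0156*(1061+0.444*92.9) = 39.4911 BTU/lb

39.4911 BTU/lb


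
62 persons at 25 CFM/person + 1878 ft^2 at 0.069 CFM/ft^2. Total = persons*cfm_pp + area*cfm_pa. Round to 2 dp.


Total = 62*25 + 1878*0.069 = 1679.58 CFM

1679.58 CFM


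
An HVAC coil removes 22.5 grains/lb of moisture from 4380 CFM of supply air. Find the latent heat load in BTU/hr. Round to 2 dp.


Q = 0.68 * 4380 * 22.5 = 67014.00 BTU/hr

67014.00 BTU/hr


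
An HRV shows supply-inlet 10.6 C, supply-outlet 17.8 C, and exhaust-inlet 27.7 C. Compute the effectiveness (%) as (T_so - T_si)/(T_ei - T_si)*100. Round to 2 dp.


eff = (17.8-10.6)/(27.7-10.6)*100 = 42.11 %

42.11 %


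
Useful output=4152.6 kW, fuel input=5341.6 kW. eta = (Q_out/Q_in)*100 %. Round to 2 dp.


eta = (4152.6/5341.6)*100 = 77.74 %

77.74 %


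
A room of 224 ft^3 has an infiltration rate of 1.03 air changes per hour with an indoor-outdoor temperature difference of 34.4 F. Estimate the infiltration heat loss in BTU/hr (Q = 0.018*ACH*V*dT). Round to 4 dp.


Q = 0.018 * 1.03 * 224 * 34.4 = 142.8618 BTU/hr

142.8618 BTU/hr


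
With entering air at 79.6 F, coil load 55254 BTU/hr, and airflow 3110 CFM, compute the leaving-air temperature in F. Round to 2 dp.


dT = 55254/(1.08*3110) = 16.4505
T_leave = 79.6 - 16.4505 = 63.15 F

63.15 F


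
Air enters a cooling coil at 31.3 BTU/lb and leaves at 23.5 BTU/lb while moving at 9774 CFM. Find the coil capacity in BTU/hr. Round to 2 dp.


Q = 4.5 * 9774 * (31.3 - 23.5) = 343067.40 BTU/hr

343067.40 BTU/hr


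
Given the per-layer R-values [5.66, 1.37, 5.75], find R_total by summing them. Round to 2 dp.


R_total = 5.66 + 1.37 + 5.75 = 12.78

12.78


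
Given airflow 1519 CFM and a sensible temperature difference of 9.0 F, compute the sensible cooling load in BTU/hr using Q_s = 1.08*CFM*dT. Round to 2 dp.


Q = 1.08 * 1519 * 9.0 = 14764.68 BTU/hr

14764.68 BTU/hr


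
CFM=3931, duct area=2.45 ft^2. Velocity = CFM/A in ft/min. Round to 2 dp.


V = 3931 / 2.45 = 1604.49 ft/min

1604.49 ft/min


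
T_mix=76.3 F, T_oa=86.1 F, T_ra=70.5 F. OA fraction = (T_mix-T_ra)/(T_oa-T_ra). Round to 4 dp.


frac = (76.3 - 70.5) / (86.1 - 70.5) = 0.3718

0.3718


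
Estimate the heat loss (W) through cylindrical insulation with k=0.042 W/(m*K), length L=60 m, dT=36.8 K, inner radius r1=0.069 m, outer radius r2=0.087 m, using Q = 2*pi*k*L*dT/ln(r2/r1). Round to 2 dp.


Q = 2*pi*0.042*60*36.8/ln(0.087/0.069) = 2513.69 W

2513.69 W


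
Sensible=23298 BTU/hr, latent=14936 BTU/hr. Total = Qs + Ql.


Qt = 23298 + 14936 = 38234 BTU/hr

38234 BTU/hr


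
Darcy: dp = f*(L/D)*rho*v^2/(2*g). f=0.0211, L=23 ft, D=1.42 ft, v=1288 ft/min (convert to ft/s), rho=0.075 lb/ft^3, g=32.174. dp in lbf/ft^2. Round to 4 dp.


v_fps = 1288/60 = 21.4667 ft/s
dp = 0.0211*(23/1.42)*0.075*21.4667^2/(2*32.174) = 0.1836 lbf/ft^2

0.1836 lbf/ft^2


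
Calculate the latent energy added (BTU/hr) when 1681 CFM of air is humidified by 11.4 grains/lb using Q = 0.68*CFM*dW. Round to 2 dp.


Q = 0.68 * 1681 * 11.4 = 13031.11 BTU/hr

13031.11 BTU/hr


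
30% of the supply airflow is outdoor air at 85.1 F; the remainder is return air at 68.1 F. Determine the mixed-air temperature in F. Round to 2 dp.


T_mix = 0.3*85.1 + 0.7*68.1 = 73.20 F

73.20 F


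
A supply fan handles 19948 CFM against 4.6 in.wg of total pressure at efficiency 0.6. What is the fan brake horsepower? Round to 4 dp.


BHP = 19948 * 4.6 / (6356 * 0.6) = 24.0615 hp

24.0615 hp


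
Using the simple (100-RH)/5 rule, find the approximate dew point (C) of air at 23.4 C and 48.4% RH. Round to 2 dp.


Td = 23.4 - (100-48.4)/5 = 13.08 C

13.08 C


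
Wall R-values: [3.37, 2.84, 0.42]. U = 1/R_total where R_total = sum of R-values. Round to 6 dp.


R_total = 3.37 + 2.84 + 0.42 = 6.63
U = 1/6.63 = 0.150830

0.150830


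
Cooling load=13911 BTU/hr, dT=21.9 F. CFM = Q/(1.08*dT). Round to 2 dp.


CFM = 13911 / (1.08 * 21.9) = 588.15

588.15 CFM


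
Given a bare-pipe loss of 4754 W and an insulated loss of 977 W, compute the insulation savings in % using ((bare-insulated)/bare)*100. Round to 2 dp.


Savings = ((4754-977)/4754)*100 = 79.45 %

79.45 %


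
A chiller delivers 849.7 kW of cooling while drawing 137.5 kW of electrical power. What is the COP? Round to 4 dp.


COP = 849.7 / 137.5 = 6.1796

6.1796


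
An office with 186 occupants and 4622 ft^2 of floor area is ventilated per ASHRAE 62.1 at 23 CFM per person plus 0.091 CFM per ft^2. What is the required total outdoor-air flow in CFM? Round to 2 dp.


Total = 186*23 + 4622*0.091 = 4698.60 CFM

4698.60 CFM


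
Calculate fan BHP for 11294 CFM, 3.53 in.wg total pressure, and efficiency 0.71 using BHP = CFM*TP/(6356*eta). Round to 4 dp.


BHP = 11294 * 3.53 / (6356 * 0.71) = 8.8345 hp

8.8345 hp


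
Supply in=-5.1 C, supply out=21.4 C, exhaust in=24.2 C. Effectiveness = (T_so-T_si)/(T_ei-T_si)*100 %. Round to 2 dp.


eff = (21.4-(-5.1))/(24.2-(-5.1))*100 = 90.44 %

90.44 %


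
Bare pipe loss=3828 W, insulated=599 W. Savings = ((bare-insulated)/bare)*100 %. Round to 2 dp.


Savings = ((3828-599)/3828)*100 = 84.35 %

84.35 %


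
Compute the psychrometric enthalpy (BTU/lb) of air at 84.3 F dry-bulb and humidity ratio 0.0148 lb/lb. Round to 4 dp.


h = 0.24*84.3 + 0.0148*(1061+0.444*84.3) = 36.4888 BTU/lb

36.4888 BTU/lb


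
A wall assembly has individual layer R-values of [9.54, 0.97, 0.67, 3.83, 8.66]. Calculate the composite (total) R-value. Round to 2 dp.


R_total = 9.54 + 0.97 + 0.67 + 3.83 + 8.66 = 23.67

23.67


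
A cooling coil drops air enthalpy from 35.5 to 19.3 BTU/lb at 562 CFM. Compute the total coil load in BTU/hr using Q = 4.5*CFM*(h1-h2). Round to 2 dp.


Q = 4.5 * 562 * (35.5 - 19.3) = 40969.80 BTU/hr

40969.80 BTU/hr


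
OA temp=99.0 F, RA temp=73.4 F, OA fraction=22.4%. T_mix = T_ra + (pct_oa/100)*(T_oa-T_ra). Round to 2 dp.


T_mix = 73.4 + (22.4/100)*(99.0-73.4) = 79.13 F

79.13 F


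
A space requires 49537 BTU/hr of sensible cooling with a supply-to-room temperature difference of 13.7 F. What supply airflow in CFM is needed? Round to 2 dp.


CFM = 49537 / (1.08 * 13.7) = 3348.00

3348.00 CFM


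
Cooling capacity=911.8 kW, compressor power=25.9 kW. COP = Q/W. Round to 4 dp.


COP = 911.8 / 25.9 = 35.2046

35.2046


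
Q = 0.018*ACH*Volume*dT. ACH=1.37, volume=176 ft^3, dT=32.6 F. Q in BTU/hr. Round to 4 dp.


Q = 0.018 * 1.37 * 176 * 32.6 = 141.4892 BTU/hr

141.4892 BTU/hr


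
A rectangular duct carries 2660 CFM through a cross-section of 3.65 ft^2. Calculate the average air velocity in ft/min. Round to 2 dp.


V = 2660 / 3.65 = 728.77 ft/min

728.77 ft/min


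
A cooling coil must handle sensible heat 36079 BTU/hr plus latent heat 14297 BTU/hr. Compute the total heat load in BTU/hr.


Qt = 36079 + 14297 = 50376 BTU/hr

50376 BTU/hr


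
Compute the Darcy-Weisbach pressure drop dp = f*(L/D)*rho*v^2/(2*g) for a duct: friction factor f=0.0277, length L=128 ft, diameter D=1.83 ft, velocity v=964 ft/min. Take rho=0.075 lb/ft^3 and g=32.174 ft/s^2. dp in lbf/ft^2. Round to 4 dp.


v_fps = 964/60 = 16.0667 ft/s
dp = 0.0277*(128/1.83)*0.075*16.0667^2/(2*32.174) = 0.5829 lbf/ft^2

0.5829 lbf/ft^2


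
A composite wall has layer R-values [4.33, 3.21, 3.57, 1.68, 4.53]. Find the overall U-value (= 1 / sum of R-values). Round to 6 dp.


R_total = 4.33 + 3.21 + 3.57 + 1.68 + 4.53 = 17.32
U = 1/17.32 = 0.057737

0.057737


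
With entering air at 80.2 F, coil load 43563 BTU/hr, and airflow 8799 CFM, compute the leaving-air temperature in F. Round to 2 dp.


dT = 43563/(1.08*8799) = 4.5842
T_leave = 80.2 - 4.5842 = 75.62 F

75.62 F


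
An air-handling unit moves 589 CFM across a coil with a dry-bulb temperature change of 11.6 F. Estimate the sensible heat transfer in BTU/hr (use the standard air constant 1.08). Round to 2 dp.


Q = 1.08 * 589 * 11.6 = 7378.99 BTU/hr

7378.99 BTU/hr


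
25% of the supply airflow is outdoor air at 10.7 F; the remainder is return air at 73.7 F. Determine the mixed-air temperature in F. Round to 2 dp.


T_mix = 0.25*10.7 + 0.75*73.7 = 57.95 F

57.95 F


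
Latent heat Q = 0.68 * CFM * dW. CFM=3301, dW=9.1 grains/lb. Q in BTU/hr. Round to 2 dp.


Q = 0.68 * 3301 * 9.1 = 20426.59 BTU/hr

20426.59 BTU/hr


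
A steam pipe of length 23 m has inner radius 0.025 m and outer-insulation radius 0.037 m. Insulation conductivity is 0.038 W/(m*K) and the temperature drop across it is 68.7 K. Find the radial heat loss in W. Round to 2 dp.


Q = 2*pi*0.038*23*68.7/ln(0.037/0.025) = 962.31 W

962.31 W


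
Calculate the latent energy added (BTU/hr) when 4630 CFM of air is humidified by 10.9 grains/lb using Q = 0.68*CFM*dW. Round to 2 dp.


Q = 0.68 * 4630 * 10.9 = 34317.56 BTU/hr

34317.56 BTU/hr


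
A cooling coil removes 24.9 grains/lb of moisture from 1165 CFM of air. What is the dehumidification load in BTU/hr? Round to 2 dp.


Q = 0.68 * 1165 * 24.9 = 19725.78 BTU/hr

19725.78 BTU/hr


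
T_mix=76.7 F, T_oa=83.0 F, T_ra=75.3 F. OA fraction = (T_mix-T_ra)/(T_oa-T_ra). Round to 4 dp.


frac = (76.7 - 75.3) / (83.0 - 75.3) = 0.1818

0.1818


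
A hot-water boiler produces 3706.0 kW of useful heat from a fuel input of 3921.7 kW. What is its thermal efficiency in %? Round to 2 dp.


eta = (3706.0/3921.7)*100 = 94.50 %

94.50 %


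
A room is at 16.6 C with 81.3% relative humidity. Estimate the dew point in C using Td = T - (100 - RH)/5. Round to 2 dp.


Td = 16.6 - (100-81.3)/5 = 12.86 C

12.86 C


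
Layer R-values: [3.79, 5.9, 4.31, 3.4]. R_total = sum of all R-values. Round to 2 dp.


R_total = 3.79 + 5.9 + 4.31 + 3.4 = 17.40

17.40


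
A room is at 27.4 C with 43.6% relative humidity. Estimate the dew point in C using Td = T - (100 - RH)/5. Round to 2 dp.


Td = 27.4 - (100-43.6)/5 = 16.12 C

16.12 C


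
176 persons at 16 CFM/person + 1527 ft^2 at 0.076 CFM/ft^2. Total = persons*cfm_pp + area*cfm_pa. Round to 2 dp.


Total = 176*16 + 1527*0.076 = 2932.05 CFM

2932.05 CFM


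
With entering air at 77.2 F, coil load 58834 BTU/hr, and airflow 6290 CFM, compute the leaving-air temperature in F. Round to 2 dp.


dT = 58834/(1.08*6290) = 8.6607
T_leave = 77.2 - 8.6607 = 68.54 F

68.54 F


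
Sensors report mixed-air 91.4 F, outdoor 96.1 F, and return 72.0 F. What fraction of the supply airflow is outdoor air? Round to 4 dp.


frac = (91.4 - 72.0) / (96.1 - 72.0) = 0.8050

0.8050


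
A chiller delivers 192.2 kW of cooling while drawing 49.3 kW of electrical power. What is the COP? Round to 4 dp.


COP = 192.2 / 49.3 = 3.8986

3.8986


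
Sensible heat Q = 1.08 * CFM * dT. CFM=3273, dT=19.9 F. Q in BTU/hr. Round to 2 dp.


Q = 1.08 * 3273 * 19.9 = 70343.32 BTU/hr

70343.32 BTU/hr


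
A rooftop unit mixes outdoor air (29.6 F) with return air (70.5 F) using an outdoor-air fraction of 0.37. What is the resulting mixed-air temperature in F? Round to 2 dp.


T_mix = 0.37*29.6 + 0.63*70.5 = 55.37 F

55.37 F


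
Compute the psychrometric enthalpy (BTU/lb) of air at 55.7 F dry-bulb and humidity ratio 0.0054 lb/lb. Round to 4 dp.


h = 0.24*55.7 + 0.0054*(1061+0.444*55.7) = 19.2309 BTU/lb

19.2309 BTU/lb


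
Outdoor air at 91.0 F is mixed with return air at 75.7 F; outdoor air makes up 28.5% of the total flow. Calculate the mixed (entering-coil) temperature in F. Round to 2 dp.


T_mix = 75.7 + (28.5/100)*(91.0-75.7) = 80.06 F

80.06 F


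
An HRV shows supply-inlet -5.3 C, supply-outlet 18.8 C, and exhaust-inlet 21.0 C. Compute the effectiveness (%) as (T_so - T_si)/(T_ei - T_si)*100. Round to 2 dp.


eff = (18.8-(-5.3))/(21.0-(-5.3))*100 = 91.63 %

91.63 %


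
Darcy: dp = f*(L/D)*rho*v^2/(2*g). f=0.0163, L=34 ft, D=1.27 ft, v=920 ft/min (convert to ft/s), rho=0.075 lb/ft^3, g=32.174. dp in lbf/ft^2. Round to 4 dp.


v_fps = 920/60 = 15.3333 ft/s
dp = 0.0163*(34/1.27)*0.075*15.3333^2/(2*32.174) = 0.1196 lbf/ft^2

0.1196 lbf/ft^2


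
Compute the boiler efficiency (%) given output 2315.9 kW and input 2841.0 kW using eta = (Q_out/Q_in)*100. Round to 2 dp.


eta = (2315.9/2841.0)*100 = 81.52 %

81.52 %


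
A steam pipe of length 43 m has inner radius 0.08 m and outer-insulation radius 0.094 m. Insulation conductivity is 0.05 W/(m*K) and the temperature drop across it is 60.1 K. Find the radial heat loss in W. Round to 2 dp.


Q = 2*pi*0.05*43*60.1/ln(0.094/0.08) = 5034.36 W

5034.36 W


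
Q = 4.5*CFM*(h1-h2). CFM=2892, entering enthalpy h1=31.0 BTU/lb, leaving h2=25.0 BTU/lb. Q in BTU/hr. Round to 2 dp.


Q = 4.5 * 2892 * (31.0 - 25.0) = 78084.00 BTU/hr

78084.00 BTU/hr


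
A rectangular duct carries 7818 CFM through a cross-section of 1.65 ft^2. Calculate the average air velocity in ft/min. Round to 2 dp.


V = 7818 / 1.65 = 4738.18 ft/min

4738.18 ft/min


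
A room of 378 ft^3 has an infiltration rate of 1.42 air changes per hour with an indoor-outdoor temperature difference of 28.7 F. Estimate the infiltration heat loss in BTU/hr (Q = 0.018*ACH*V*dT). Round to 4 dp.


Q = 0.018 * 1.42 * 378 * 28.7 = 277.2902 BTU/hr

277.2902 BTU/hr


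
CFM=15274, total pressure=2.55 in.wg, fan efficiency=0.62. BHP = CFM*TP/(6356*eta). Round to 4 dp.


BHP = 15274 * 2.55 / (6356 * 0.62) = 9.8837 hp

9.8837 hp


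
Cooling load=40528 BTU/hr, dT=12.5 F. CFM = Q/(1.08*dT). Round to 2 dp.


CFM = 40528 / (1.08 * 12.5) = 3002.07

3002.07 CFM


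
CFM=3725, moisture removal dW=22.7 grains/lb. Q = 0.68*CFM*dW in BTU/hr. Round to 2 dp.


Q = 0.68 * 3725 * 22.7 = 57499.10 BTU/hr

57499.10 BTU/hr


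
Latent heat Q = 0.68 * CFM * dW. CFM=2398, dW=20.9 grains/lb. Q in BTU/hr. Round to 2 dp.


Q = 0.68 * 2398 * 20.9 = 34080.38 BTU/hr

34080.38 BTU/hr


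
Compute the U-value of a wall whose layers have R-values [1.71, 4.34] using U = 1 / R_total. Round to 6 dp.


R_total = 1.71 + 4.34 = 6.05
U = 1/6.05 = 0.165289

0.165289


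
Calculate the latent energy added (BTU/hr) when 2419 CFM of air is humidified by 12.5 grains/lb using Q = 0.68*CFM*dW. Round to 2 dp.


Q = 0.68 * 2419 * 12.5 = 20561.50 BTU/hr

20561.50 BTU/hr


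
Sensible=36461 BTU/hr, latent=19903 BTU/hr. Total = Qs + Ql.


Qt = 36461 + 19903 = 56364 BTU/hr

56364 BTU/hr


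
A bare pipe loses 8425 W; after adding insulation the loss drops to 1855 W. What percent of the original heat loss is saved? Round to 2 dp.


Savings = ((8425-1855)/8425)*100 = 77.98 %

77.98 %


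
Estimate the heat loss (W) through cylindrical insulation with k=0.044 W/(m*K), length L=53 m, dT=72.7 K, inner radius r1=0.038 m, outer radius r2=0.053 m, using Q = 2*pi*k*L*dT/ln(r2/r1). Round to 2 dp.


Q = 2*pi*0.044*53*72.7/ln(0.053/0.038) = 3201.71 W

3201.71 W


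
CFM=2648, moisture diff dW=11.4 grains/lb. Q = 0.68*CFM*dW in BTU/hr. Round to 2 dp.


Q = 0.68 * 2648 * 11.4 = 20527.30 BTU/hr

20527.30 BTU/hr


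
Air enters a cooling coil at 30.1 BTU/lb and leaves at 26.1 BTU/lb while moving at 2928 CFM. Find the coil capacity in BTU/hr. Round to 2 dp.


Q = 4.5 * 2928 * (30.1 - 26.1) = 52704.00 BTU/hr

52704.00 BTU/hr


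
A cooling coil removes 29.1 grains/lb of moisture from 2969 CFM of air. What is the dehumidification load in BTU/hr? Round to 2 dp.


Q = 0.68 * 2969 * 29.1 = 58750.57 BTU/hr

58750.57 BTU/hr


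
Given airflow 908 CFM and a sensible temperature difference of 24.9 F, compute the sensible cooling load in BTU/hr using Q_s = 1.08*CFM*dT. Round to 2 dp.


Q = 1.08 * 908 * 24.9 = 24417.94 BTU/hr

24417.94 BTU/hr


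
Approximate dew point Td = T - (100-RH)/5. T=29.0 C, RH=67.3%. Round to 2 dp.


Td = 29.0 - (100-67.3)/5 = 22.46 C

22.46 C


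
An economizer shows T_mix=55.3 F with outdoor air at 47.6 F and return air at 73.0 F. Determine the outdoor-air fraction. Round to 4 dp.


frac = (55.3 - 73.0) / (47.6 - 73.0) = 0.6969

0.6969


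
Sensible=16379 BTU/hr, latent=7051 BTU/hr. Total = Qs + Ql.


Qt = 16379 + 7051 = 23430 BTU/hr

23430 BTU/hr


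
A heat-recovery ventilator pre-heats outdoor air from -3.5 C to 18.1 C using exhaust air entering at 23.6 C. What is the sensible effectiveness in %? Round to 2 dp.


eff = (18.1-(-3.5))/(23.6-(-3.5))*100 = 79.70 %

79.70 %


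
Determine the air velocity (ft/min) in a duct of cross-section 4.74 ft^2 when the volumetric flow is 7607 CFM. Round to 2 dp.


V = 7607 / 4.74 = 1604.85 ft/min

1604.85 ft/min


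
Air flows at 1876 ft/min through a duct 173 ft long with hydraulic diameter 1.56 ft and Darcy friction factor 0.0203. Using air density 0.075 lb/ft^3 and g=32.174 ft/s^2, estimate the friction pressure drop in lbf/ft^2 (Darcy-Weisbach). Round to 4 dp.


v_fps = 1876/60 = 31.2667 ft/s
dp = 0.0203*(173/1.56)*0.075*31.2667^2/(2*32.174) = 2.5651 lbf/ft^2

2.5651 lbf/ft^2


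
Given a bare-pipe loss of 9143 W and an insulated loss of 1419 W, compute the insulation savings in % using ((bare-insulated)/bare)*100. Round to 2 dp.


Savings = ((9143-1419)/9143)*100 = 84.48 %

84.48 %


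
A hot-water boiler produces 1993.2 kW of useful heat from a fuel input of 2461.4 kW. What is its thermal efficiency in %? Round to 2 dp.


eta = (1993.2/2461.4)*100 = 80.98 %

80.98 %


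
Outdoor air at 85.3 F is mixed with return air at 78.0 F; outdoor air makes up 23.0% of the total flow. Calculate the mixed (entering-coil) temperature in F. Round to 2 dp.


T_mix = 78.0 + (23.0/100)*(85.3-78.0) = 79.68 F

79.68 F


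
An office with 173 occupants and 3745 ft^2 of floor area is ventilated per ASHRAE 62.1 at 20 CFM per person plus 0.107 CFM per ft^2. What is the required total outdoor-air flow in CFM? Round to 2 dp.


Total = 173*20 + 3745*0.107 = 3860.72 CFM

3860.72 CFM


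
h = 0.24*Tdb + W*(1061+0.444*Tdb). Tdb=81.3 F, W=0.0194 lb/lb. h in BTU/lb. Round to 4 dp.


h = 0.24*81.3 + 0.0194*(1061+0.444*81.3) = 40.7957 BTU/lb

40.7957 BTU/lb


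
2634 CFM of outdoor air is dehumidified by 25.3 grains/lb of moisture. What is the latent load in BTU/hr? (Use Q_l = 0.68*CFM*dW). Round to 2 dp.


Q = 0.68 * 2634 * 25.3 = 45315.34 BTU/hr

45315.34 BTU/hr


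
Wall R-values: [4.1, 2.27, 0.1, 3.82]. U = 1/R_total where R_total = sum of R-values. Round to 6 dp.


R_total = 4.1 + 2.27 + 0.1 + 3.82 = 10.29
U = 1/10.29 = 0.097182

0.097182


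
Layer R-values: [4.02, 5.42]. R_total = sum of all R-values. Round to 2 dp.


R_total = 4.02 + 5.42 = 9.44

9.44


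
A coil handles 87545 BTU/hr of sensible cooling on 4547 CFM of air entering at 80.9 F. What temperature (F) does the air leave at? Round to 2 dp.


dT = 87545/(1.08*4547) = 17.8272
T_leave = 80.9 - 17.8272 = 63.07 F

63.07 F


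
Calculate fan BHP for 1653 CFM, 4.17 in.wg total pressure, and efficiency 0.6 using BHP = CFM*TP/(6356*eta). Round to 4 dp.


BHP = 1653 * 4.17 / (6356 * 0.6) = 1.8075 hp

1.8075 hp


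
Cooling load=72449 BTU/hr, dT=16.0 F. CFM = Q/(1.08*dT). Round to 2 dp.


CFM = 72449 / (1.08 * 16.0) = 4192.65

4192.65 CFM


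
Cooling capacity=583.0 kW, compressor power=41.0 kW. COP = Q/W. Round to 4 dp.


COP = 583.0 / 41.0 = 14.2195

14.2195


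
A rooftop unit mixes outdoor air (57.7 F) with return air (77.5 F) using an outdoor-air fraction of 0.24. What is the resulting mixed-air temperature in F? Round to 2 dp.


T_mix = 0.24*57.7 + 0.76*77.5 = 72.75 F

72.75 F


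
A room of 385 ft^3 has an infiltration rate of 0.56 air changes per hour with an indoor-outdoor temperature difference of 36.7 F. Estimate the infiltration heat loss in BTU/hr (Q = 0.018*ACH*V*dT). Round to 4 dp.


Q = 0.018 * 0.56 * 385 * 36.7 = 142.4254 BTU/hr

142.4254 BTU/hr


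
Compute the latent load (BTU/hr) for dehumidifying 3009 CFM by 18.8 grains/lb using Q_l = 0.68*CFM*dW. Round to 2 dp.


Q = 0.68 * 3009 * 18.8 = 38467.06 BTU/hr

38467.06 BTU/hr


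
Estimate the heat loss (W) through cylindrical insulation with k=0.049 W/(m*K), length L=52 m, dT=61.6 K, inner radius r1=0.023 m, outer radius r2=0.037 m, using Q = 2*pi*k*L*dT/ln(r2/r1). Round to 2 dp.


Q = 2*pi*0.049*52*61.6/ln(0.037/0.023) = 2074.34 W

2074.34 W


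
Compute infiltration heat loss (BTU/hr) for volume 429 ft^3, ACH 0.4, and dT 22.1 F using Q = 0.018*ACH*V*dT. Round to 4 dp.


Q = 0.018 * 0.4 * 429 * 22.1 = 68.2625 BTU/hr

68.2625 BTU/hr


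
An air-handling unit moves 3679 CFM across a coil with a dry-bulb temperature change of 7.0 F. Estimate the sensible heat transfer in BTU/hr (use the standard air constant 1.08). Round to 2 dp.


Q = 1.08 * 3679 * 7.0 = 27813.24 BTU/hr

27813.24 BTU/hr


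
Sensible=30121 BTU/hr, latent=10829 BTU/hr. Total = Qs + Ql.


Qt = 30121 + 10829 = 40950 BTU/hr

40950 BTU/hr


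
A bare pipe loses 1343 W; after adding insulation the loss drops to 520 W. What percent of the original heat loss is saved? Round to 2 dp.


Savings = ((1343-520)/1343)*100 = 61.28 %

61.28 %


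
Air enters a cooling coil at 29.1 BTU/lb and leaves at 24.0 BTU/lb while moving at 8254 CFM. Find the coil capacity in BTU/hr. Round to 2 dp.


Q = 4.5 * 8254 * (29.1 - 24.0) = 189429.30 BTU/hr

189429.30 BTU/hr


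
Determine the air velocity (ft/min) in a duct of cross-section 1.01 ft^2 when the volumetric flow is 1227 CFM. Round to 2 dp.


V = 1227 / 1.01 = 1214.85 ft/min

1214.85 ft/min


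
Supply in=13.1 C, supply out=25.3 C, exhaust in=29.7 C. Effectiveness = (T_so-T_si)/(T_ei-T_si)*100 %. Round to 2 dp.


eff = (25.3-13.1)/(29.7-13.1)*100 = 73.49 %

73.49 %


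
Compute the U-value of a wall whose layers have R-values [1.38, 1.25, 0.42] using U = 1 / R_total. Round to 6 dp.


R_total = 1.38 + 1.25 + 0.42 = 3.05
U = 1/3.05 = 0.327869

0.327869


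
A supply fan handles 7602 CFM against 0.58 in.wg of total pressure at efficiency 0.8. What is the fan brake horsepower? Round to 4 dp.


BHP = 7602 * 0.58 / (6356 * 0.8) = 0.8671 hp

0.8671 hp


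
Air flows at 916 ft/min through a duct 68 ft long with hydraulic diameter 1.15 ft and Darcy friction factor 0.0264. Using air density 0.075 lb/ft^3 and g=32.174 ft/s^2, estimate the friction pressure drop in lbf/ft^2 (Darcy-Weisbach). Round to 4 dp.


v_fps = 916/60 = 15.2667 ft/s
dp = 0.0264*(68/1.15)*0.075*15.2667^2/(2*32.174) = 0.4241 lbf/ft^2

0.4241 lbf/ft^2


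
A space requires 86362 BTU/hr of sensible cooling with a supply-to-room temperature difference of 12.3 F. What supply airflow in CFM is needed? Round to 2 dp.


CFM = 86362 / (1.08 * 12.3) = 6501.20

6501.20 CFM


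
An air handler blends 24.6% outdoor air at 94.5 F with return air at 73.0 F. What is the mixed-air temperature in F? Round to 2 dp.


T_mix = 73.0 + (24.6/100)*(94.5-73.0) = 78.29 F

78.29 F


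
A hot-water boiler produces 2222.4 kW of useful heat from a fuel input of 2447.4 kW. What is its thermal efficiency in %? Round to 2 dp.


eta = (2222.4/2447.4)*100 = 90.81 %

90.81 %


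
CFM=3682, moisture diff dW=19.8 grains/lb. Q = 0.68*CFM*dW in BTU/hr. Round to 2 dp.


Q = 0.68 * 3682 * 19.8 = 49574.45 BTU/hr

49574.45 BTU/hr


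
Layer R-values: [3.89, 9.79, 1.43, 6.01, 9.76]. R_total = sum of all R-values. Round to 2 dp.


R_total = 3.89 + 9.79 + 1.43 + 6.01 + 9.76 = 30.88

30.88


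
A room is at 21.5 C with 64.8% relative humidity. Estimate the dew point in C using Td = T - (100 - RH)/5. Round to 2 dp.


Td = 21.5 - (100-64.8)/5 = 14.46 C

14.46 C


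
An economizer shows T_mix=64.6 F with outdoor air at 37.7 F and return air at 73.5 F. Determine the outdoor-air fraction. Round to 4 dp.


frac = (64.6 - 73.5) / (37.7 - 73.5) = 0.2486

0.2486


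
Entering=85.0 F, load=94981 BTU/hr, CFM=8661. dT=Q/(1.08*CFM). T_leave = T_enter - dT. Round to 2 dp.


dT = 94981/(1.08*8661) = 10.1542
T_leave = 85.0 - 10.1542 = 74.85 F

74.85 F


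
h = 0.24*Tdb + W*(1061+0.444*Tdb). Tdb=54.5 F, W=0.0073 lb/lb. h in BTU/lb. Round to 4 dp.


h = 0.24*54.5 + 0.0073*(1061+0.444*54.5) = 21.0019 BTU/lb

21.0019 BTU/lb


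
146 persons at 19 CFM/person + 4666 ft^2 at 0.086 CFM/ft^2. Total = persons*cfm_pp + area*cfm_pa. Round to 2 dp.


Total = 146*19 + 4666*0.086 = 3175.28 CFM

3175.28 CFM


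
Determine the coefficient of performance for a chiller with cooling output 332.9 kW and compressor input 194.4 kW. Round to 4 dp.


COP = 332.9 / 194.4 = 1.7124

1.7124


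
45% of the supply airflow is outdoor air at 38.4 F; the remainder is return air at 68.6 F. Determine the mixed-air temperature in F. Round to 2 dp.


T_mix = 0.45*38.4 + 0.55*68.6 = 55.01 F

55.01 F


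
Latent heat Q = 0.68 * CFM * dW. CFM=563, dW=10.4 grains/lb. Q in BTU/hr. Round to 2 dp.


Q = 0.68 * 563 * 10.4 = 3981.54 BTU/hr

3981.54 BTU/hr


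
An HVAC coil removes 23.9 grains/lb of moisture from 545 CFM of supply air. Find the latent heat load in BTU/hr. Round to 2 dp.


Q = 0.68 * 545 * 23.9 = 8857.34 BTU/hr

8857.34 BTU/hr


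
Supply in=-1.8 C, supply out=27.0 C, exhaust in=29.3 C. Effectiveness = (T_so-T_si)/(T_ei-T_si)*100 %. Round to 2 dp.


eff = (27.0-(-1.8))/(29.3-(-1.8))*100 = 92.60 %

92.60 %


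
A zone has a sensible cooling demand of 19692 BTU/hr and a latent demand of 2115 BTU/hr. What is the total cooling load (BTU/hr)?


Qt = 19692 + 2115 = 21807 BTU/hr

21807 BTU/hr


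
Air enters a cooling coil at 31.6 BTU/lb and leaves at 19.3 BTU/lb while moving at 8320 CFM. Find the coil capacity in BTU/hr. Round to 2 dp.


Q = 4.5 * 8320 * (31.6 - 19.3) = 460512.00 BTU/hr

460512.00 BTU/hr


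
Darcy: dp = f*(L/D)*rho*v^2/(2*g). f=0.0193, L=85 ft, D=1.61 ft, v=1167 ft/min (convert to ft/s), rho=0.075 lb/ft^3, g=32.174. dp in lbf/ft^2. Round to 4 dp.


v_fps = 1167/60 = 19.45 ft/s
dp = 0.0193*(85/1.61)*0.075*19.45^2/(2*32.174) = 0.4493 lbf/ft^2

0.4493 lbf/ft^2


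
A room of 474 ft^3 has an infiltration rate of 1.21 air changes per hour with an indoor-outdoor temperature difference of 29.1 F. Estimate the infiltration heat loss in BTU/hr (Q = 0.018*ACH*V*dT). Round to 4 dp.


Q = 0.018 * 1.21 * 474 * 29.1 = 300.4203 BTU/hr

300.4203 BTU/hr


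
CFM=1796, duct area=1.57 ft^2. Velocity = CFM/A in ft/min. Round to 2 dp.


V = 1796 / 1.57 = 1143.95 ft/min

1143.95 ft/min


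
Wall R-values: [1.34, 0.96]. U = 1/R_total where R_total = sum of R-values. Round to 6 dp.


R_total = 1.34 + 0.96 = 2.30
U = 1/2.30 = 0.434783

0.434783


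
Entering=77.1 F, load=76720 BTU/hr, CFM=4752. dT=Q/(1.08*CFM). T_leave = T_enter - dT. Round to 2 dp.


dT = 76720/(1.08*4752) = 14.9489
T_leave = 77.1 - 14.9489 = 62.15 F

62.15 F


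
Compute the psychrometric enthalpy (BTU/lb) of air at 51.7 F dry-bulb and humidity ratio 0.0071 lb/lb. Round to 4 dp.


h = 0.24*51.7 + 0.0071*(1061+0.444*51.7) = 20.1041 BTU/lb

20.1041 BTU/lb


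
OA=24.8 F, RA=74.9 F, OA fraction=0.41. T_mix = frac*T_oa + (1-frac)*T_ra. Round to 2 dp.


T_mix = 0.41*24.8 + 0.59*74.9 = 54.36 F

54.36 F


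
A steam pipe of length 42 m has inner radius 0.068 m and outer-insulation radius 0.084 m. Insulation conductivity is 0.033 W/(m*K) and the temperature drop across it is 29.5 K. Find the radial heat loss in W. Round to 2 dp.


Q = 2*pi*0.033*42*29.5/ln(0.084/0.068) = 1215.76 W

1215.76 W


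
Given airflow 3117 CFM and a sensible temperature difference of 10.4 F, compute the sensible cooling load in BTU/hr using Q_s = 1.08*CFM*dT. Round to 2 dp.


Q = 1.08 * 3117 * 10.4 = 35010.14 BTU/hr

35010.14 BTU/hr


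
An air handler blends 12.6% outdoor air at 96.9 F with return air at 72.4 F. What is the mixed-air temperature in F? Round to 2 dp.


T_mix = 72.4 + (12.6/100)*(96.9-72.4) = 75.49 F

75.49 F


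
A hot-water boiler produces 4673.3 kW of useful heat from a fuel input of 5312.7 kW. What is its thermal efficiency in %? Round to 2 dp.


eta = (4673.3/5312.7)*100 = 87.96 %

87.96 %


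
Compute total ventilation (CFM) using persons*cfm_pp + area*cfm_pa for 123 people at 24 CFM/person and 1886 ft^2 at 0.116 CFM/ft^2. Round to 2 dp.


Total = 123*24 + 1886*0.116 = 3170.78 CFM

3170.78 CFM


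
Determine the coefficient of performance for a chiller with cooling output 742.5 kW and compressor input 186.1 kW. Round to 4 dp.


COP = 742.5 / 186.1 = 3.9898

3.9898


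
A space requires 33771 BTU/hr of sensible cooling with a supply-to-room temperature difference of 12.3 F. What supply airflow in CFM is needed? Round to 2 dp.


CFM = 33771 / (1.08 * 12.3) = 2542.23

2542.23 CFM


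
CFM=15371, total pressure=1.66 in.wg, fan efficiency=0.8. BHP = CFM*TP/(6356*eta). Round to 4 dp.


BHP = 15371 * 1.66 / (6356 * 0.8) = 5.0181 hp

5.0181 hp


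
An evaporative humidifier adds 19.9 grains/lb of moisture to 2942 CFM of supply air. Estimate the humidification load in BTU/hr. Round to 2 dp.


Q = 0.68 * 2942 * 19.9 = 39811.14 BTU/hr

39811.14 BTU/hr


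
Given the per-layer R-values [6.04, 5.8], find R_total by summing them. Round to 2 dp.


R_total = 6.04 + 5.8 = 11.84

11.84


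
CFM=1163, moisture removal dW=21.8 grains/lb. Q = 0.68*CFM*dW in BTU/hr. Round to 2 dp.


Q = 0.68 * 1163 * 21.8 = 17240.31 BTU/hr

17240.31 BTU/hr


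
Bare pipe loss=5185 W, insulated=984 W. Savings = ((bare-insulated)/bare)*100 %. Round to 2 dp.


Savings = ((5185-984)/5185)*100 = 81.02 %

81.02 %


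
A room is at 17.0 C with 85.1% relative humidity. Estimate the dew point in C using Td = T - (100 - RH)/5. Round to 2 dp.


Td = 17.0 - (100-85.1)/5 = 14.02 C

14.02 C


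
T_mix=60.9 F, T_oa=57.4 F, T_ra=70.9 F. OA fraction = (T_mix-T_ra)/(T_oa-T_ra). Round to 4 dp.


frac = (60.9 - 70.9) / (57.4 - 70.9) = 0.7407

0.7407


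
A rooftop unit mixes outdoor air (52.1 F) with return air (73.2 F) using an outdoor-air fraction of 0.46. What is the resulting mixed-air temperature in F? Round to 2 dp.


T_mix = 0.46*52.1 + 0.54*73.2 = 63.49 F

63.49 F


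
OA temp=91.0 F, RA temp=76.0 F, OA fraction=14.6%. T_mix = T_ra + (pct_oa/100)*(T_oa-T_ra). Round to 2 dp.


T_mix = 76.0 + (14.6/100)*(91.0-76.0) = 78.19 F

78.19 F


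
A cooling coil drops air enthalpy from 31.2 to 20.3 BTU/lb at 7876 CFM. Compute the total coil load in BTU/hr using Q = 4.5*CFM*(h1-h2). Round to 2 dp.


Q = 4.5 * 7876 * (31.2 - 20.3) = 386317.80 BTU/hr

386317.80 BTU/hr


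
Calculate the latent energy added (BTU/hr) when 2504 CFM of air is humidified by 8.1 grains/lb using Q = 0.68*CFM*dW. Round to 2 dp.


Q = 0.68 * 2504 * 8.1 = 13792.03 BTU/hr

13792.03 BTU/hr


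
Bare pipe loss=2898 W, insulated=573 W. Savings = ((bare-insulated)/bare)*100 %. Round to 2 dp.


Savings = ((2898-573)/2898)*100 = 80.23 %

80.23 %


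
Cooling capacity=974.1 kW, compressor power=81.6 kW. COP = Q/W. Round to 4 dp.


COP = 974.1 / 81.6 = 11.9375

11.9375


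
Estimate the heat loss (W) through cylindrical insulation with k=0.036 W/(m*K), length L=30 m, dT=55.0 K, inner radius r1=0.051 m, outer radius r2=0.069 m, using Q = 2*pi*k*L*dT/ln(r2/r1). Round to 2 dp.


Q = 2*pi*0.036*30*55.0/ln(0.069/0.051) = 1234.68 W

1234.68 W


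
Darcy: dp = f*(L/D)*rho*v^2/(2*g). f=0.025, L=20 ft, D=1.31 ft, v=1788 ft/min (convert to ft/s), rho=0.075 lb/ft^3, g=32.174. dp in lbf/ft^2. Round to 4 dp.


v_fps = 1788/60 = 29.8 ft/s
dp = 0.025*(20/1.31)*0.075*29.8^2/(2*32.174) = 0.3951 lbf/ft^2

0.3951 lbf/ft^2


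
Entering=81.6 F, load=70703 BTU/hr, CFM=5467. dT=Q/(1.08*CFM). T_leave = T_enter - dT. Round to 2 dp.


dT = 70703/(1.08*5467) = 11.9747
T_leave = 81.6 - 11.9747 = 69.63 F

69.63 F


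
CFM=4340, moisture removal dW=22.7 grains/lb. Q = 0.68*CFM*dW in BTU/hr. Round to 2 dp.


Q = 0.68 * 4340 * 22.7 = 66992.24 BTU/hr

66992.24 BTU/hr


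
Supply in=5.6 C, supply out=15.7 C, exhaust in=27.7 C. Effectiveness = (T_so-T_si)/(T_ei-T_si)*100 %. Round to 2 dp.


eff = (15.7-5.6)/(27.7-5.6)*100 = 45.70 %

45.70 %


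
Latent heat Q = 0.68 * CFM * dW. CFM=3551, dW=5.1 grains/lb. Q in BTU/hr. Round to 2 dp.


Q = 0.68 * 3551 * 5.1 = 12314.87 BTU/hr

12314.87 BTU/hr


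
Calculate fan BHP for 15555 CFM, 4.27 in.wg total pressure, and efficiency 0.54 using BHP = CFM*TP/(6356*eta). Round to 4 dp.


BHP = 15555 * 4.27 / (6356 * 0.54) = 19.3517 hp

19.3517 hp


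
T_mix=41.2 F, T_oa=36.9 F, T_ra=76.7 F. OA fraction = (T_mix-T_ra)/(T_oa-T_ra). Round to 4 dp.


frac = (41.2 - 76.7) / (36.9 - 76.7) = 0.8920

0.8920


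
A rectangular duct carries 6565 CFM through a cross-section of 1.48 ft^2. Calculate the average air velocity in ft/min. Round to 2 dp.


V = 6565 / 1.48 = 4435.81 ft/min

4435.81 ft/min
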